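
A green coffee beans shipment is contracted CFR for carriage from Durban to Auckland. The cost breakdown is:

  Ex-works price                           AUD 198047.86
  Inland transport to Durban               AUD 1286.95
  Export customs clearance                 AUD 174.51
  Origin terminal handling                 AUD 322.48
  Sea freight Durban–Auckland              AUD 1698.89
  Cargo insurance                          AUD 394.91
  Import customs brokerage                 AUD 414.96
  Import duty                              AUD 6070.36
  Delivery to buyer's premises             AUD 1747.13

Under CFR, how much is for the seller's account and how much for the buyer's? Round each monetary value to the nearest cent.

Seller: AUD 201530.69; buyer: AUD 8627.36

CFR: the seller pays costs through ocean freight to the destination port, but not insurance.
Seller's account: goods 198047.86 + inland to port 1286.95 + export clearance 174.51 + origin terminal 322.48 + freight 1698.89 = 201530.69
Buyer's account: insurance 394.91 + brokerage 414.96 + duty 6070.36 + delivery 1747.13 = 8627.36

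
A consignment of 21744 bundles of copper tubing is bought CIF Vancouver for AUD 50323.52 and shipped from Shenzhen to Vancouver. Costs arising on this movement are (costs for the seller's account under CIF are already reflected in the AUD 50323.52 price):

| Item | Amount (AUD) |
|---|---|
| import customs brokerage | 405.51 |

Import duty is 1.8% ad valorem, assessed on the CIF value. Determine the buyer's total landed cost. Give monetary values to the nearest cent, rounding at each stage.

CIF: the seller pays costs through ocean freight and marine insurance to the destination port.
The CIF price already equals the CIF value: 50323.52
Import duty = 50323.52 × 1.8% = 905.82
Buyer bears: brokerage 405.51 + duty 905.82 = 1311.33
Landed cost = invoice 50323.52 + 1311.33 = 51634.85

Total landed cost: AUD 51634.85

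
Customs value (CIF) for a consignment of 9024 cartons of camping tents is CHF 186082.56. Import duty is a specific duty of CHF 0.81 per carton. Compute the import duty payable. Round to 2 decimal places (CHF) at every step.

Import duty: CHF 7309.44

Import duty = 9024 × 0.81 = 7309.44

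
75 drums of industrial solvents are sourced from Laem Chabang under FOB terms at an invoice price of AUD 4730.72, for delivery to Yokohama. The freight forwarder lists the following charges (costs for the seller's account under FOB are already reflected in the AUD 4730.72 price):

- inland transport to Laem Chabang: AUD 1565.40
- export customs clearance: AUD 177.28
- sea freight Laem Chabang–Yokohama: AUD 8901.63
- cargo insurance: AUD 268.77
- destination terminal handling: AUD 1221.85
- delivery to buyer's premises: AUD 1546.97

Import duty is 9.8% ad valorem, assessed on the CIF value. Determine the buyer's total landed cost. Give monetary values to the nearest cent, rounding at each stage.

FOB: the seller bears costs until goods are on board at the origin port; the buyer bears freight, insurance and all costs thereafter.
Already in the invoice (seller's account under FOB): inland to port, export clearance — exclude.
CIF value = FOB price + freight + insurance = 4730.72 + 8901.63 + 268.77 = 13901.12
Import duty = 13901.12 × 9.8% = 1362.31
Buyer bears: freight 8901.63 + insurance 268.77 + destination terminal 1221.85 + delivery 1546.97 + duty 1362.31 = 13301.53
Landed cost = invoice 4730.72 + 13301.53 = 18032.25

Total landed cost: AUD 18032.25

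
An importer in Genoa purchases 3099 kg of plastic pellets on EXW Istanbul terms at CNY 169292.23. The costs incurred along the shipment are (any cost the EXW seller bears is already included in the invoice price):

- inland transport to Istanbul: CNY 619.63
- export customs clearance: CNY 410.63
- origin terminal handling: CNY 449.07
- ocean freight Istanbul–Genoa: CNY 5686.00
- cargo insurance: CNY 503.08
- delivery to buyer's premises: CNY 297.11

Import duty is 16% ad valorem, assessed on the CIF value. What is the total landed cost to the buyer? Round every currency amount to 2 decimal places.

Total landed cost: CNY 205571.45

EXW: the seller makes goods available at their premises; the buyer bears all onward costs.
CIF value = EXW price + inland to port + export clearance + origin terminal + freight + insurance = 169292.23 + 619.63 + 410.63 + 449.07 + 5686.00 + 503.08 = 176960.64
Import duty = 176960.64 × 16% = 28313.70
Buyer bears: inland to port 619.63 + export clearance 410.63 + origin terminal 449.07 + freight 5686.00 + insurance 503.08 + delivery 297.11 + duty 28313.70 = 36279.22
Landed cost = invoice 169292.23 + 36279.22 = 205571.45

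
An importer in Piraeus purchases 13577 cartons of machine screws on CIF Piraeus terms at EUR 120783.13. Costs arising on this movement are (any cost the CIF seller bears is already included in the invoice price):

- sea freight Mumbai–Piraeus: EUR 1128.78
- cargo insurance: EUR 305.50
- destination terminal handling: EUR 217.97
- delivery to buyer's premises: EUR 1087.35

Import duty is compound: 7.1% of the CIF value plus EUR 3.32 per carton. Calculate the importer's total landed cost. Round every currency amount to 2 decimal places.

CIF: the seller pays costs through ocean freight and marine insurance to the destination port.
Already in the invoice (seller's account under CIF): freight, insurance — exclude.
The CIF price already equals the CIF value: 120783.13
Ad valorem component: 120783.13 × 7.1% = 8575.60
Specific component: 13577 × 3.32 = 45075.64
Import duty = 8575.60 + 45075.64 = 53651.24
Buyer bears: destination terminal 217.97 + delivery 1087.35 + duty 53651.24 = 54956.56
Landed cost = invoice 120783.13 + 54956.56 = 175739.69

Total landed cost: EUR 175739.69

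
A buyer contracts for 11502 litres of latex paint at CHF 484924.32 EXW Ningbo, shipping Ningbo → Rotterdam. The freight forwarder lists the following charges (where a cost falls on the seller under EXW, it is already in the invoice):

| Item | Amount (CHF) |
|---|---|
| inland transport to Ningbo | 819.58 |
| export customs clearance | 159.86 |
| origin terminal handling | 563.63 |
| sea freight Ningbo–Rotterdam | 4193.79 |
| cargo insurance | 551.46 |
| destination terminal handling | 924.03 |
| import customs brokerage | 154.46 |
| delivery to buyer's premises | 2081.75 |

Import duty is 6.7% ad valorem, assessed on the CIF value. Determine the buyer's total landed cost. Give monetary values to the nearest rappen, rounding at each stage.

EXW: the seller makes goods available at their premises; the buyer bears all onward costs.
CIF value = EXW price + inland to port + export clearance + origin terminal + freight + insurance = 484924.32 + 819.58 + 159.86 + 563.63 + 4193.79 + 551.46 = 491212.64
Import duty = 491212.64 × 6.7% = 32911.25
Buyer bears: inland to port 819.58 + export clearance 159.86 + origin terminal 563.63 + freight 4193.79 + insurance 551.46 + destination terminal 924.03 + brokerage 154.46 + delivery 2081.75 + duty 32911.25 = 42359.81
Landed cost = invoice 484924.32 + 42359.81 = 527284.13

Total landed cost: CHF 527284.13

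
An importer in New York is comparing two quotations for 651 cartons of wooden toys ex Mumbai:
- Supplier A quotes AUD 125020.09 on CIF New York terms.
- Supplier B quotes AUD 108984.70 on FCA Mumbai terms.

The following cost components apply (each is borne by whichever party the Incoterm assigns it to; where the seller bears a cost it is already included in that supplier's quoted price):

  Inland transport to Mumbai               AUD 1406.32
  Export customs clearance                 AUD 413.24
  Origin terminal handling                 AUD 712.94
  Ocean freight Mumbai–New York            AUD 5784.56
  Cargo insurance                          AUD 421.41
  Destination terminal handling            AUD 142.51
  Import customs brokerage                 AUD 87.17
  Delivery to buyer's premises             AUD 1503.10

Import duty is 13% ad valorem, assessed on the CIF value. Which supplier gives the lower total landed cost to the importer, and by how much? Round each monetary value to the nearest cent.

Supplier A (CIF):
The CIF price already equals the CIF value: 125020.09
Import duty = 125020.09 × 13% = 16252.61
Buyer bears (A): 142.51 + 87.17 + 1503.10 = 1732.78
Landed cost (A) = invoice 125020.09 + 1732.78 + duty 16252.61 = 143005.48
Supplier B (FCA):
CIF value = FCA price + origin terminal + freight + insurance = 108984.70 + 712.94 + 5784.56 + 421.41 = 115903.61
Import duty = 115903.61 × 13% = 15067.47
Buyer bears (B): 712.94 + 5784.56 + 421.41 + 142.51 + 87.17 + 1503.10 = 8651.69
Landed cost (B) = invoice 108984.70 + 8651.69 + duty 15067.47 = 132703.86
Difference = |143005.48 − 132703.86| = 10301.62

Supplier B is cheaper by AUD 10301.62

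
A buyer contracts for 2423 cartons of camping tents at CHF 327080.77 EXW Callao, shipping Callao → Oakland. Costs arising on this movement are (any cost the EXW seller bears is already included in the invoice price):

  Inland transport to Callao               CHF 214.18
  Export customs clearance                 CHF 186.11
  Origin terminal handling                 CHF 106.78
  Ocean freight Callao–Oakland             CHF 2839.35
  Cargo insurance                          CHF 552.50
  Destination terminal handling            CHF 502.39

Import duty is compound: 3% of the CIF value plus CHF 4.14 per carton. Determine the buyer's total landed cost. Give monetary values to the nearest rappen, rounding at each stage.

EXW: the seller makes goods available at their premises; the buyer bears all onward costs.
CIF value = EXW price + inland to port + export clearance + origin terminal + freight + insurance = 327080.77 + 214.18 + 186.11 + 106.78 + 2839.35 + 552.50 = 330979.69
Ad valorem component: 330979.69 × 3% = 9929.39
Specific component: 2423 × 4.14 = 10031.22
Import duty = 9929.39 + 10031.22 = 19960.61
Buyer bears: inland to port 214.18 + export clearance 186.11 + origin terminal 106.78 + freight 2839.35 + insurance 552.50 + destination terminal 502.39 + duty 19960.61 = 24361.92
Landed cost = invoice 327080.77 + 24361.92 = 351442.69

Total landed cost: CHF 351442.69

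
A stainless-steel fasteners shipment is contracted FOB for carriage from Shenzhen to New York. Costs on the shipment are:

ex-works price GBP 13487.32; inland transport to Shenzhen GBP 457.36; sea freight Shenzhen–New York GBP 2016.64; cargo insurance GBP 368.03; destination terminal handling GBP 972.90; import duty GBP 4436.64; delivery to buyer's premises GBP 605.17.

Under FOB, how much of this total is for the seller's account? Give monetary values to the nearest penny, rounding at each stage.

FOB: the seller bears costs until goods are on board at the origin port; the buyer bears freight, insurance and all costs thereafter.
Seller's account: goods 13487.32 + inland to port 457.36 = 13944.68
Buyer's account: freight 2016.64 + insurance 368.03 + destination terminal 972.90 + duty 4436.64 + delivery 605.17 = 8399.38

Seller's account: GBP 13944.68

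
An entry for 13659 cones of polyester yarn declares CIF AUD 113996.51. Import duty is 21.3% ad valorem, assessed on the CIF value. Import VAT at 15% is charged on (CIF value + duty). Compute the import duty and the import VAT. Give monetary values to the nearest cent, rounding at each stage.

Import duty: AUD 24281.26; import VAT: AUD 20741.67

Import duty = 113996.51 × 21.3% = 24281.26
VAT base = CIF + duty = 113996.51 + 24281.26 = 138277.77
Import VAT = 138277.77 × 15% = 20741.67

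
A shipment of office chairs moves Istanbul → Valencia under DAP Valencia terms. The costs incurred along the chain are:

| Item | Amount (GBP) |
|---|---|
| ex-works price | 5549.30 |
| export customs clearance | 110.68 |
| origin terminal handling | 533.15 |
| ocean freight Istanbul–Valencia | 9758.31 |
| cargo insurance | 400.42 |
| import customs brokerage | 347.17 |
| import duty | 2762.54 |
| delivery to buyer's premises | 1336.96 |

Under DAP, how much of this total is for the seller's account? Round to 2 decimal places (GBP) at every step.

DAP: the seller bears all costs to the named destination except import duty and clearance.
Seller's account: goods 5549.30 + export clearance 110.68 + origin terminal 533.15 + freight 9758.31 + insurance 400.42 + delivery 1336.96 = 17688.82
Buyer's account: brokerage 347.17 + duty 2762.54 = 3109.71

Seller's account: GBP 17688.82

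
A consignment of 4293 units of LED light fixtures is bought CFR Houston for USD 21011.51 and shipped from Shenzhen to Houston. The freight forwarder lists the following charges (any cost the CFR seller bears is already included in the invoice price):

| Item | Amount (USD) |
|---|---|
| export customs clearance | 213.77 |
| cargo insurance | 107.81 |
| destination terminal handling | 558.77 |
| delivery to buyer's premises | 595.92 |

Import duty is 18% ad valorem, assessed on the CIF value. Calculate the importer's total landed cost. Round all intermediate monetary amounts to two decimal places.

Total landed cost: USD 26075.49

CFR: the seller pays costs through ocean freight to the destination port, but not insurance.
Already in the invoice (seller's account under CFR): export clearance — exclude.
CIF value = CFR price + insurance = 21011.51 + 107.81 = 21119.32
Import duty = 21119.32 × 18% = 3801.48
Buyer bears: insurance 107.81 + destination terminal 558.77 + delivery 595.92 + duty 3801.48 = 5063.98
Landed cost = invoice 21011.51 + 5063.98 = 26075.49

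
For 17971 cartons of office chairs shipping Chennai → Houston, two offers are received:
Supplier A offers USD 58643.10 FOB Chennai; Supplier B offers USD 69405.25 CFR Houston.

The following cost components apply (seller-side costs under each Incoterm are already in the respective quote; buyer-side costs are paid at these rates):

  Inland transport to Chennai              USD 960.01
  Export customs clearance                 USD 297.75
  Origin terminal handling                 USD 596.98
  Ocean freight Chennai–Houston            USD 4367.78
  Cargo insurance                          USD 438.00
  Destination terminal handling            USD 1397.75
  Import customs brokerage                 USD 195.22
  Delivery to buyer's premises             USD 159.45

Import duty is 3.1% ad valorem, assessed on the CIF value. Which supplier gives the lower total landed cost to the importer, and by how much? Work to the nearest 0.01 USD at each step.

Supplier A (FOB):
CIF value = FOB price + freight + insurance = 58643.10 + 4367.78 + 438.00 = 63448.88
Import duty = 63448.88 × 3.1% = 1966.92
Buyer bears (A): 4367.78 + 438.00 + 1397.75 + 195.22 + 159.45 = 6558.20
Landed cost (A) = invoice 58643.10 + 6558.20 + duty 1966.92 = 67168.22
Supplier B (CFR):
CIF value = CFR price + insurance = 69405.25 + 438.00 = 69843.25
Import duty = 69843.25 × 3.1% = 2165.14
Buyer bears (B): 438.00 + 1397.75 + 195.22 + 159.45 = 2190.42
Landed cost (B) = invoice 69405.25 + 2190.42 + duty 2165.14 = 73760.81
Difference = |67168.22 − 73760.81| = 6592.59

Supplier A is cheaper by USD 6592.59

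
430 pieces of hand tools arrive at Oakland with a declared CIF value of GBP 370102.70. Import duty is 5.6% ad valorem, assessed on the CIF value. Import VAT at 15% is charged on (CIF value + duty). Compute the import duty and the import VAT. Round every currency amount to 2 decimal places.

Import duty: GBP 20725.75; import VAT: GBP 58624.27

Import duty = 370102.70 × 5.6% = 20725.75
VAT base = CIF + duty = 370102.70 + 20725.75 = 390828.45
Import VAT = 390828.45 × 15% = 58624.27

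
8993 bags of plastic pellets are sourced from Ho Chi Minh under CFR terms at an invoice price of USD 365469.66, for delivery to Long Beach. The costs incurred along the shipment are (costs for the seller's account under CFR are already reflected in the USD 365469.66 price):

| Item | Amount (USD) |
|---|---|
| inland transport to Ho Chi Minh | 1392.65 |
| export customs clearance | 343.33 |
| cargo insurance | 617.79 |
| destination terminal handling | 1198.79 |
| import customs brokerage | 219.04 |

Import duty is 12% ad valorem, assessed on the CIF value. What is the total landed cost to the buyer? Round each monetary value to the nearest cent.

Total landed cost: USD 411435.77

CFR: the seller pays costs through ocean freight to the destination port, but not insurance.
Already in the invoice (seller's account under CFR): inland to port, export clearance — exclude.
CIF value = CFR price + insurance = 365469.66 + 617.79 = 366087.45
Import duty = 366087.45 × 12% = 43930.49
Buyer bears: insurance 617.79 + destination terminal 1198.79 + brokerage 219.04 + duty 43930.49 = 45966.11
Landed cost = invoice 365469.66 + 45966.11 = 411435.77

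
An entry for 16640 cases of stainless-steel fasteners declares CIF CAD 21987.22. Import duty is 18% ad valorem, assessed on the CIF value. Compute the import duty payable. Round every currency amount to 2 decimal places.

Import duty: CAD 3957.70

Import duty = 21987.22 × 18% = 3957.70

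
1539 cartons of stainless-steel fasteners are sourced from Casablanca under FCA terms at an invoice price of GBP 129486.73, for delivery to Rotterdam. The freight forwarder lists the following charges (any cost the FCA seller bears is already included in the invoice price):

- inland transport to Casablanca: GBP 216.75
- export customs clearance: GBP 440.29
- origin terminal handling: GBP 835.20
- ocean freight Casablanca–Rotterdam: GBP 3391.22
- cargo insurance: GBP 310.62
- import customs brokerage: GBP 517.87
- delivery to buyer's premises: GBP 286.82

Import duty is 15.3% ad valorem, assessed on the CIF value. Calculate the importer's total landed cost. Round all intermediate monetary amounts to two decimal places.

FCA: the seller delivers export-cleared goods to the carrier; the buyer bears costs from that point.
Already in the invoice (seller's account under FCA): inland to port, export clearance — exclude.
CIF value = FCA price + origin terminal + freight + insurance = 129486.73 + 835.20 + 3391.22 + 310.62 = 134023.77
Import duty = 134023.77 × 15.3% = 20505.64
Buyer bears: origin terminal 835.20 + freight 3391.22 + insurance 310.62 + brokerage 517.87 + delivery 286.82 + duty 20505.64 = 25847.37
Landed cost = invoice 129486.73 + 25847.37 = 155334.10

Total landed cost: GBP 155334.10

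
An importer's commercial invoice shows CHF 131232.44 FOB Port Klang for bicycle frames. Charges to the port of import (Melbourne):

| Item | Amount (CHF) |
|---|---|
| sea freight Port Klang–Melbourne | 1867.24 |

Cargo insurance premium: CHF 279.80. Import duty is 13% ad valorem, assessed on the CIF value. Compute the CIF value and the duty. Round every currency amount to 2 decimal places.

CIF = FOB price + freight + insurance
CIF = 131232.44 + 1867.24 + 279.80 = 133379.48
Import duty = 133379.48 × 13% = 17339.33

CIF value: CHF 133379.48; import duty: CHF 17339.33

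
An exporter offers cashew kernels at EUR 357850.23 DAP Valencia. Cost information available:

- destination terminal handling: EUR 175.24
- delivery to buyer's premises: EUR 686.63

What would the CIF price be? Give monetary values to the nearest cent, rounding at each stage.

CIF price: EUR 356988.36

From DAP to CIF, the seller no longer bears: destination terminal, delivery.
CIF price = 357850.23 − 175.24 − 686.63 = 356988.36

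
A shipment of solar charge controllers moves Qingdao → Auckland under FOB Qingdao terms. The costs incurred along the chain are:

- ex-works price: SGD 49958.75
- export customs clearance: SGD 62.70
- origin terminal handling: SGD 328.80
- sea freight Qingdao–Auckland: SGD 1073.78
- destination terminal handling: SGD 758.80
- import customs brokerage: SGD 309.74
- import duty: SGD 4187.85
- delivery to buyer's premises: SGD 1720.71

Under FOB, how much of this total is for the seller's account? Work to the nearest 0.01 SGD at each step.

FOB: the seller bears costs until goods are on board at the origin port; the buyer bears freight, insurance and all costs thereafter.
Seller's account: goods 49958.75 + export clearance 62.70 + origin terminal 328.80 = 50350.25
Buyer's account: freight 1073.78 + destination terminal 758.80 + brokerage 309.74 + duty 4187.85 + delivery 1720.71 = 8050.88

Seller's account: SGD 50350.25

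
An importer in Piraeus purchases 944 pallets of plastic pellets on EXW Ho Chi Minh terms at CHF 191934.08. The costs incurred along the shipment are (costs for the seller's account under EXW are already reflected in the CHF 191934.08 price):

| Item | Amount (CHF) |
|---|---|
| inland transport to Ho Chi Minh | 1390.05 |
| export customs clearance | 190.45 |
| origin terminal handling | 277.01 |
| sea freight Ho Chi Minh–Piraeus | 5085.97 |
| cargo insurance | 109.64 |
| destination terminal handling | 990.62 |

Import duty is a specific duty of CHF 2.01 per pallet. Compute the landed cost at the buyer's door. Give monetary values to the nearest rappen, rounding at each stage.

EXW: the seller makes goods available at their premises; the buyer bears all onward costs.
CIF value = EXW price + inland to port + export clearance + origin terminal + freight + insurance = 191934.08 + 1390.05 + 190.45 + 277.01 + 5085.97 + 109.64 = 198987.20
Import duty = 944 × 2.01 = 1897.44
Buyer bears: inland to port 1390.05 + export clearance 190.45 + origin terminal 277.01 + freight 5085.97 + insurance 109.64 + destination terminal 990.62 + duty 1897.44 = 9941.18
Landed cost = invoice 191934.08 + 9941.18 = 201875.26

Total landed cost: CHF 201875.26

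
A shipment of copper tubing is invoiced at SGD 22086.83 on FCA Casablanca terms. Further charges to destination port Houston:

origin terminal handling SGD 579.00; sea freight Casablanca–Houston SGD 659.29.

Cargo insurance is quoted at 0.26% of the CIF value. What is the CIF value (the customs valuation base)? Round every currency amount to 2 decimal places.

CIF value: SGD 23385.92

Let C be the CIF value. C = FCA price + pre-shipment costs + freight + 0.26% × C
C − 0.26% × C = 22086.83 + 579.00 + 659.29
0.9974 × C = 23325.12
C = 23325.12 / 0.9974 = 23385.92
Insurance premium = 0.26% × 23385.92 = 60.80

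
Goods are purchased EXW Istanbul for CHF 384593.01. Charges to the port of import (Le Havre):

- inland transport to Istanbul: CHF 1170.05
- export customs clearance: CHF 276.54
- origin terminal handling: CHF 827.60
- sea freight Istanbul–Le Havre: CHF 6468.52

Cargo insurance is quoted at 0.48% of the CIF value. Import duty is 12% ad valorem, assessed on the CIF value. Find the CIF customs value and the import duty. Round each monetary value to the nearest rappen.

CIF value: CHF 395232.84; import duty: CHF 47427.94

Let C be the CIF value. C = EXW price + pre-shipment costs + freight + 0.48% × C
C − 0.48% × C = 384593.01 + 1170.05 + 276.54 + 827.60 + 6468.52
0.9952 × C = 393335.72
C = 393335.72 / 0.9952 = 395232.84
Insurance premium = 0.48% × 395232.84 = 1897.12
Import duty = 395232.84 × 12% = 47427.94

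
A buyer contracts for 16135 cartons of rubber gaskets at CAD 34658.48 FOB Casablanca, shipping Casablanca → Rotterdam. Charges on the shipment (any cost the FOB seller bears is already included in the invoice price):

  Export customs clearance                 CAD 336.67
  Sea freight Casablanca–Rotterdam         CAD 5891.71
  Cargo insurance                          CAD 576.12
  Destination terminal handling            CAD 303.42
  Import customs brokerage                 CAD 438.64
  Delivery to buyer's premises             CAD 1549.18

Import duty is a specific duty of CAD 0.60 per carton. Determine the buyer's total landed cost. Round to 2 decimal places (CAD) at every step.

FOB: the seller bears costs until goods are on board at the origin port; the buyer bears freight, insurance and all costs thereafter.
Already in the invoice (seller's account under FOB): export clearance — exclude.
CIF value = FOB price + freight + insurance = 34658.48 + 5891.71 + 576.12 = 41126.31
Import duty = 16135 × 0.60 = 9681.00
Buyer bears: freight 5891.71 + insurance 576.12 + destination terminal 303.42 + brokerage 438.64 + delivery 1549.18 + duty 9681.00 = 18440.07
Landed cost = invoice 34658.48 + 18440.07 = 53098.55

Total landed cost: CAD 53098.55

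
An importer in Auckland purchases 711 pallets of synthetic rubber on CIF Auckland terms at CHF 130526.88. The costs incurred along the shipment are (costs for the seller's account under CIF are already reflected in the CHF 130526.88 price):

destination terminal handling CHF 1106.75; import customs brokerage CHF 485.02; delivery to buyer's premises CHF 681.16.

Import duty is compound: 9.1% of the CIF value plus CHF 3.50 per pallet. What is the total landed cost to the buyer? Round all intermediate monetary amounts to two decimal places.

CIF: the seller pays costs through ocean freight and marine insurance to the destination port.
The CIF price already equals the CIF value: 130526.88
Ad valorem component: 130526.88 × 9.1% = 11877.95
Specific component: 711 × 3.50 = 2488.50
Import duty = 11877.95 + 2488.50 = 14366.45
Buyer bears: destination terminal 1106.75 + brokerage 485.02 + delivery 681.16 + duty 14366.45 = 16639.38
Landed cost = invoice 130526.88 + 16639.38 = 147166.26

Total landed cost: CHF 147166.26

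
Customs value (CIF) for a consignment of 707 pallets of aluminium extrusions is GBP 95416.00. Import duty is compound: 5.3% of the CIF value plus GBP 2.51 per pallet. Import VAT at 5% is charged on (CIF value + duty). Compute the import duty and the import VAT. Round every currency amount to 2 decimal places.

Ad valorem component: 95416.00 × 5.3% = 5057.05
Specific component: 707 × 2.51 = 1774.57
Import duty = 5057.05 + 1774.57 = 6831.62
VAT base = CIF + duty = 95416.00 + 6831.62 = 102247.62
Import VAT = 102247.62 × 5% = 5112.38

Import duty: GBP 6831.62; import VAT: GBP 5112.38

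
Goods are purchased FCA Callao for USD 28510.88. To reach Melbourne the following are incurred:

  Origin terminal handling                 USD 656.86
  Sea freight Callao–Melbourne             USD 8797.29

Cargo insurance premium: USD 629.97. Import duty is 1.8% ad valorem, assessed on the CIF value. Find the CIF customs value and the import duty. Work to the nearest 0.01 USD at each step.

CIF = FCA price + pre-shipment costs + freight + insurance
CIF = 28510.88 + 656.86 + 8797.29 + 629.97 = 38595.00
Import duty = 38595.00 × 1.8% = 694.71

CIF value: USD 38595.00; import duty: USD 694.71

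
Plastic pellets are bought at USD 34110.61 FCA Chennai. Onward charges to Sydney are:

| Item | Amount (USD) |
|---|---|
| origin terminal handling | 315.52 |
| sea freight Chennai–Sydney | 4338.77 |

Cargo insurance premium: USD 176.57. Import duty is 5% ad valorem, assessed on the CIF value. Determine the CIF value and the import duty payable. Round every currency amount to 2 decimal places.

CIF = FCA price + pre-shipment costs + freight + insurance
CIF = 34110.61 + 315.52 + 4338.77 + 176.57 = 38941.47
Import duty = 38941.47 × 5% = 1947.07

CIF value: USD 38941.47; import duty: USD 1947.07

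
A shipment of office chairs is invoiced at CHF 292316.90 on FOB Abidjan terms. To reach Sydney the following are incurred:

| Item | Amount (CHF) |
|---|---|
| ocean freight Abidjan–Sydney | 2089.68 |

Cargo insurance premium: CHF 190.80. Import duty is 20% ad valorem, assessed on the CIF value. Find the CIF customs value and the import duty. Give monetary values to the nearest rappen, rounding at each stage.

CIF value: CHF 294597.38; import duty: CHF 58919.48

CIF = FOB price + freight + insurance
CIF = 292316.90 + 2089.68 + 190.80 = 294597.38
Import duty = 294597.38 × 20% = 58919.48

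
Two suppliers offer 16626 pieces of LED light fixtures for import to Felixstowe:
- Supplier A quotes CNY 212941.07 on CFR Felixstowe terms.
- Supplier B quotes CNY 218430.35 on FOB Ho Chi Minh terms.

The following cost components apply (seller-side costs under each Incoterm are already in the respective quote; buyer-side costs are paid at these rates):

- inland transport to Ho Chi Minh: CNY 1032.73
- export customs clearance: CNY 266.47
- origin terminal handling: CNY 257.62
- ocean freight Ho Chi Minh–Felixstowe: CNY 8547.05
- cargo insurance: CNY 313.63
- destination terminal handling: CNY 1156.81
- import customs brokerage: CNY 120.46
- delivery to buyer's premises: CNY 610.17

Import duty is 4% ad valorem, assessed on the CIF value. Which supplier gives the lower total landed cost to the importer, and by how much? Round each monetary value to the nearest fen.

Supplier A (CFR):
CIF value = CFR price + insurance = 212941.07 + 313.63 = 213254.70
Import duty = 213254.70 × 4% = 8530.19
Buyer bears (A): 313.63 + 1156.81 + 120.46 + 610.17 = 2201.07
Landed cost (A) = invoice 212941.07 + 2201.07 + duty 8530.19 = 223672.33
Supplier B (FOB):
CIF value = FOB price + freight + insurance = 218430.35 + 8547.05 + 313.63 = 227291.03
Import duty = 227291.03 × 4% = 9091.64
Buyer bears (B): 8547.05 + 313.63 + 1156.81 + 120.46 + 610.17 = 10748.12
Landed cost (B) = invoice 218430.35 + 10748.12 + duty 9091.64 = 238270.11
Difference = |223672.33 − 238270.11| = 14597.78

Supplier A is cheaper by CNY 14597.78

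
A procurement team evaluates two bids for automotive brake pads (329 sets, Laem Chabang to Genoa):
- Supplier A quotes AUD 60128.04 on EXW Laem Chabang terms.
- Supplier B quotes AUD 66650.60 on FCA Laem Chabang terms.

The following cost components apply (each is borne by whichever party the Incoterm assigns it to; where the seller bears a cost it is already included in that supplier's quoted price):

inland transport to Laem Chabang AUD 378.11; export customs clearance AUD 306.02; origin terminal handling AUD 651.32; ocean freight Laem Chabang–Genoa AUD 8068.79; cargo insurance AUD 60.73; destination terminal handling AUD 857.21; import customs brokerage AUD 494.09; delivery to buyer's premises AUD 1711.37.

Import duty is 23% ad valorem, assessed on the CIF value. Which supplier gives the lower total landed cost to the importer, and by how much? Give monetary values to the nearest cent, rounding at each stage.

Supplier A is cheaper by AUD 7181.27

Supplier A (EXW):
CIF value = EXW price + inland to port + export clearance + origin terminal + freight + insurance = 60128.04 + 378.11 + 306.02 + 651.32 + 8068.79 + 60.73 = 69593.01
Import duty = 69593.01 × 23% = 16006.39
Buyer bears (A): 378.11 + 306.02 + 651.32 + 8068.79 + 60.73 + 857.21 + 494.09 + 1711.37 = 12527.64
Landed cost (A) = invoice 60128.04 + 12527.64 + duty 16006.39 = 88662.07
Supplier B (FCA):
CIF value = FCA price + origin terminal + freight + insurance = 66650.60 + 651.32 + 8068.79 + 60.73 = 75431.44
Import duty = 75431.44 × 23% = 17349.23
Buyer bears (B): 651.32 + 8068.79 + 60.73 + 857.21 + 494.09 + 1711.37 = 11843.51
Landed cost (B) = invoice 66650.60 + 11843.51 + duty 17349.23 = 95843.34
Difference = |88662.07 − 95843.34| = 7181.27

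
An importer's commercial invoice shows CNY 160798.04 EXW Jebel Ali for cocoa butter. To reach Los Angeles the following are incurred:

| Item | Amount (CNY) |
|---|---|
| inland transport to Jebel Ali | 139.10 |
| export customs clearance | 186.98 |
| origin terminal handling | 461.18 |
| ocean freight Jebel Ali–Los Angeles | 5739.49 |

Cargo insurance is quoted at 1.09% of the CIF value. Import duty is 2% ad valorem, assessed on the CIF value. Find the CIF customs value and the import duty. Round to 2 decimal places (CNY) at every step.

CIF value: CNY 169168.73; import duty: CNY 3383.37

Let C be the CIF value. C = EXW price + pre-shipment costs + freight + 1.09% × C
C − 1.09% × C = 160798.04 + 139.10 + 186.98 + 461.18 + 5739.49
0.9891 × C = 167324.79
C = 167324.79 / 0.9891 = 169168.73
Insurance premium = 1.09% × 169168.73 = 1843.94
Import duty = 169168.73 × 2% = 3383.37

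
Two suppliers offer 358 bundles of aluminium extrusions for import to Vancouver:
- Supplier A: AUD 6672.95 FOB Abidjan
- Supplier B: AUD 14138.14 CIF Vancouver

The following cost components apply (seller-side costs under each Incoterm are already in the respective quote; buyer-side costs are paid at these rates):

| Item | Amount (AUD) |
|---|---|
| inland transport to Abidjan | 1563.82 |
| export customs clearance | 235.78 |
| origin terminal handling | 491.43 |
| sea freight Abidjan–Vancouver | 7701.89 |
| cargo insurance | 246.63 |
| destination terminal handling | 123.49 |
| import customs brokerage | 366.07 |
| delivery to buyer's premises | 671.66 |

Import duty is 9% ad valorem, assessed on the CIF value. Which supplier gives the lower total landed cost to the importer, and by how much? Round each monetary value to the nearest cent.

Supplier A (FOB):
CIF value = FOB price + freight + insurance = 6672.95 + 7701.89 + 246.63 = 14621.47
Import duty = 14621.47 × 9% = 1315.93
Buyer bears (A): 7701.89 + 246.63 + 123.49 + 366.07 + 671.66 = 9109.74
Landed cost (A) = invoice 6672.95 + 9109.74 + duty 1315.93 = 17098.62
Supplier B (CIF):
The CIF price already equals the CIF value: 14138.14
Import duty = 14138.14 × 9% = 1272.43
Buyer bears (B): 123.49 + 366.07 + 671.66 = 1161.22
Landed cost (B) = invoice 14138.14 + 1161.22 + duty 1272.43 = 16571.79
Difference = |17098.62 − 16571.79| = 526.83

Supplier B is cheaper by AUD 526.83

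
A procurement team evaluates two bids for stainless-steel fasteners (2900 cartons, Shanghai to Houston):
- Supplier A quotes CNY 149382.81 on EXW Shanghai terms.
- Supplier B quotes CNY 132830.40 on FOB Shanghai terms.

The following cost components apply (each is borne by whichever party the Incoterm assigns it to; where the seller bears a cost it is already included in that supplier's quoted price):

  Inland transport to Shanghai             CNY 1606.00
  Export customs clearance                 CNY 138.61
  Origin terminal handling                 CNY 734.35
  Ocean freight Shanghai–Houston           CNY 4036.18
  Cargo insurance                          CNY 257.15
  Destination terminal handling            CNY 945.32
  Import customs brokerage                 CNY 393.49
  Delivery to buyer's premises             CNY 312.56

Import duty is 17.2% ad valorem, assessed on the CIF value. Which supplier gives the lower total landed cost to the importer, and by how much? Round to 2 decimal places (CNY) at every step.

Supplier A (EXW):
CIF value = EXW price + inland to port + export clearance + origin terminal + freight + insurance = 149382.81 + 1606.00 + 138.61 + 734.35 + 4036.18 + 257.15 = 156155.10
Import duty = 156155.10 × 17.2% = 26858.68
Buyer bears (A): 1606.00 + 138.61 + 734.35 + 4036.18 + 257.15 + 945.32 + 393.49 + 312.56 = 8423.66
Landed cost (A) = invoice 149382.81 + 8423.66 + duty 26858.68 = 184665.15
Supplier B (FOB):
CIF value = FOB price + freight + insurance = 132830.40 + 4036.18 + 257.15 = 137123.73
Import duty = 137123.73 × 17.2% = 23585.28
Buyer bears (B): 4036.18 + 257.15 + 945.32 + 393.49 + 312.56 = 5944.70
Landed cost (B) = invoice 132830.40 + 5944.70 + duty 23585.28 = 162360.38
Difference = |184665.15 − 162360.38| = 22304.77

Supplier B is cheaper by CNY 22304.77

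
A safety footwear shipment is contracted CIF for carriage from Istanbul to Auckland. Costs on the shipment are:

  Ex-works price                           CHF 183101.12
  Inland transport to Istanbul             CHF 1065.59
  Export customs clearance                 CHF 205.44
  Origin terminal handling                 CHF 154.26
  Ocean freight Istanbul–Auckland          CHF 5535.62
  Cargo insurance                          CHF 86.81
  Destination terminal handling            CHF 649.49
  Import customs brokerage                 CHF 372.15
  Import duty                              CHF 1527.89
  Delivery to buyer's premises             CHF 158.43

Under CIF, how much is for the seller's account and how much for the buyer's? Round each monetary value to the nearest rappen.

CIF: the seller pays costs through ocean freight and marine insurance to the destination port.
Seller's account: goods 183101.12 + inland to port 1065.59 + export clearance 205.44 + origin terminal 154.26 + freight 5535.62 + insurance 86.81 = 190148.84
Buyer's account: destination terminal 649.49 + brokerage 372.15 + duty 1527.89 + delivery 158.43 = 2707.96

Seller: CHF 190148.84; buyer: CHF 2707.96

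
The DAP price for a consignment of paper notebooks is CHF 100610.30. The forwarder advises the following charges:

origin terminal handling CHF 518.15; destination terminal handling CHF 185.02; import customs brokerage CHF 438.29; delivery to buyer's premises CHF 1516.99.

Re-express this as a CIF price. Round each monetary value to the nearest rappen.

CIF price: CHF 98908.29

Not relevant to the conversion: origin terminal — on the seller under both DAP and CIF; already in the DAP price and stays in the CIF price. brokerage — on the buyer under both terms; not part of either seller's price.
From DAP to CIF, the seller no longer bears: destination terminal, delivery.
CIF price = 100610.30 − 185.02 − 1516.99 = 98908.29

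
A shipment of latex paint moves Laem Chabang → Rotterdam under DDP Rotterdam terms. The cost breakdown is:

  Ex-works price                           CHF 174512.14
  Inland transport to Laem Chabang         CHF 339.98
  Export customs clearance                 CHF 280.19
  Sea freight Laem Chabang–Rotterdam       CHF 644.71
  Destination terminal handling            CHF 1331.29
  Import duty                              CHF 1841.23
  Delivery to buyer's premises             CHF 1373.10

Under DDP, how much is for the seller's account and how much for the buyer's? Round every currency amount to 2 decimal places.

DDP: the seller bears all costs including import duty.
Seller's account: goods 174512.14 + inland to port 339.98 + export clearance 280.19 + freight 644.71 + destination terminal 1331.29 + duty 1841.23 + delivery 1373.10 = 180322.64
Buyer's account: 0.00

Seller: CHF 180322.64; buyer: CHF 0.00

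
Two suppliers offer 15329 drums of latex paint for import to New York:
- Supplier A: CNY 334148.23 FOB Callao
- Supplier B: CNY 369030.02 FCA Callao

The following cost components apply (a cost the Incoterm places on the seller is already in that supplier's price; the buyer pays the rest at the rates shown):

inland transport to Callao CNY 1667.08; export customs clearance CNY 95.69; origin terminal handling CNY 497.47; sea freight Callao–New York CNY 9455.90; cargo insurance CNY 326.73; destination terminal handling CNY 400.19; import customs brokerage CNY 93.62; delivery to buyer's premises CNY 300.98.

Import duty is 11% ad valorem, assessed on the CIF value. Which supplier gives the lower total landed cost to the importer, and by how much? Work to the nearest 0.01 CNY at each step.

Supplier A (FOB):
CIF value = FOB price + freight + insurance = 334148.23 + 9455.90 + 326.73 = 343930.86
Import duty = 343930.86 × 11% = 37832.39
Buyer bears (A): 9455.90 + 326.73 + 400.19 + 93.62 + 300.98 = 10577.42
Landed cost (A) = invoice 334148.23 + 10577.42 + duty 37832.39 = 382558.04
Supplier B (FCA):
CIF value = FCA price + origin terminal + freight + insurance = 369030.02 + 497.47 + 9455.90 + 326.73 = 379310.12
Import duty = 379310.12 × 11% = 41724.11
Buyer bears (B): 497.47 + 9455.90 + 326.73 + 400.19 + 93.62 + 300.98 = 11074.89
Landed cost (B) = invoice 369030.02 + 11074.89 + duty 41724.11 = 421829.02
Difference = |382558.04 − 421829.02| = 39270.98

Supplier A is cheaper by CNY 39270.98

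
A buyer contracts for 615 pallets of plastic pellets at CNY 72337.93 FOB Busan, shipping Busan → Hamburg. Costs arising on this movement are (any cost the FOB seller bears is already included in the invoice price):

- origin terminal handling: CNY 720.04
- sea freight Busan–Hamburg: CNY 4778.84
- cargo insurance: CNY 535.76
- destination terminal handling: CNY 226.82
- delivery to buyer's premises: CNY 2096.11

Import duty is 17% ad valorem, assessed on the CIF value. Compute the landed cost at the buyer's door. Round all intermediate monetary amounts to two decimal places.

Total landed cost: CNY 93176.39

FOB: the seller bears costs until goods are on board at the origin port; the buyer bears freight, insurance and all costs thereafter.
Already in the invoice (seller's account under FOB): origin terminal — exclude.
CIF value = FOB price + freight + insurance = 72337.93 + 4778.84 + 535.76 = 77652.53
Import duty = 77652.53 × 17% = 13200.93
Buyer bears: freight 4778.84 + insurance 535.76 + destination terminal 226.82 + delivery 2096.11 + duty 13200.93 = 20838.46
Landed cost = invoice 72337.93 + 20838.46 = 93176.39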